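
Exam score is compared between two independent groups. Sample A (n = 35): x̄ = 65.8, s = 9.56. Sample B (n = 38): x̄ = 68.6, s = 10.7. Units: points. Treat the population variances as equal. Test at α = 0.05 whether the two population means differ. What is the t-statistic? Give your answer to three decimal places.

-1.175

Let group 1 = sample A, group 2 = sample B. H0: μ_1 = μ_2; H1: μ_1 ≠ μ_2 (two-sample pooled-variance t-test, two-sided).
s_p² = [(35−1)·9.56² + (38−1)·10.7²]/(35+38−2) = 103.43
t = (65.8 − 68.6)/√[103.43·(1/35 + 1/38)] = -1.175
df = n₁ + n₂ − 2 = 71
Two-sided p-value ≈ 0.2439
Since p ≈ 0.2439 > α = 0.05, fail to reject H0; the data do not provide sufficient evidence against H0.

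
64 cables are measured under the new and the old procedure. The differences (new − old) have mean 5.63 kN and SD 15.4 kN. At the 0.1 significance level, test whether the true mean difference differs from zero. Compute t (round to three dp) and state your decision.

t = 2.925; reject H0

H0: μ_d = 0; H1: μ_d ≠ 0 (paired t-test on the differences, two-sided).
t = d̄/(s_d/√n) = 5.63/(15.4/√64) = 2.925
df = n − 1 = 63
Two-sided p-value ≈ 0.005
Since p ≈ 0.005 < α = 0.1, reject H0; the data support H1.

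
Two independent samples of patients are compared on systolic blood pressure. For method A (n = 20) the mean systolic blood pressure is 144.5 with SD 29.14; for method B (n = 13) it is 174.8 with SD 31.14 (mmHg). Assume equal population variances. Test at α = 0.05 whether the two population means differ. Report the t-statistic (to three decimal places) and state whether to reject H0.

Let group 1 = method A, group 2 = method B. H0: μ_1 = μ_2; H1: μ_1 ≠ μ_2 (two-sample pooled-variance t-test, two-sided).
s_p² = [(20−1)·29.14² + (13−1)·31.14²]/(20+13−2) = 895.808
t = (144.5 − 174.8)/√[895.808·(1/20 + 1/13)] = -2.842
df = n₁ + n₂ − 2 = 31
Two-sided p-value ≈ 0.008
Since p ≈ 0.008 < α = 0.05, reject H0; the data support H1.

t = -2.842; reject H0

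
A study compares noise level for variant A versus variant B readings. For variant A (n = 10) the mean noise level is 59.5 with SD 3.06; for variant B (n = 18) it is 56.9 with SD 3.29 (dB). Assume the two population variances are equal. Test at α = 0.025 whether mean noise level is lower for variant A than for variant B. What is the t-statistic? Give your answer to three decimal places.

2.052

Let group 1 = variant A, group 2 = variant B. H0: μ_1 = μ_2; H1: μ_1 < μ_2 (two-sample pooled-variance t-test, left-tailed).
s_p² = [(10−1)·3.06² + (18−1)·3.29²]/(10+18−2) = 10.3185
t = (59.5 − 56.9)/√[10.3185·(1/10 + 1/18)] = 2.052
df = n₁ + n₂ − 2 = 26
p-value = P(T ≤ 2.052) ≈ 0.9748
Since p ≈ 0.9748 > α = 0.025, fail to reject H0; the evidence is not statistically significant.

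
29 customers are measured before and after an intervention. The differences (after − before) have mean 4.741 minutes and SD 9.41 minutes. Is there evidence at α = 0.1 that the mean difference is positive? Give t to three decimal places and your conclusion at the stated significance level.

t = 2.713; reject H0

H0: μ_d = 0; H1: μ_d > 0 (paired t-test on the differences, right-tailed).
t = d̄/(s_d/√n) = 4.741/(9.41/√29) = 2.713
df = n − 1 = 28
p-value = P(T ≥ 2.713) ≈ 0.006
Since p ≈ 0.006 < α = 0.1, reject H0; the data support H1.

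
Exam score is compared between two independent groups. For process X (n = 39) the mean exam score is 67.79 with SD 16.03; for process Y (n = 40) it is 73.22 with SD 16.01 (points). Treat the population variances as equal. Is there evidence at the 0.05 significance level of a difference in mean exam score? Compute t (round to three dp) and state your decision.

Let group 1 = process X, group 2 = process Y. H0: μ_1 = μ_2; H1: μ_1 ≠ μ_2 (two-sample pooled-variance t-test, two-sided).
s_p² = [(39−1)·16.03² + (40−1)·16.01²]/(39+40−2) = 256.636
t = (67.79 − 73.22)/√[256.636·(1/39 + 1/40)] = -1.506
df = n₁ + n₂ − 2 = 77
Two-sided p-value ≈ 0.1361
Since p ≈ 0.1361 > α = 0.05, fail to reject H0; the data do not provide sufficient evidence against H0.

t = -1.506; fail to reject H0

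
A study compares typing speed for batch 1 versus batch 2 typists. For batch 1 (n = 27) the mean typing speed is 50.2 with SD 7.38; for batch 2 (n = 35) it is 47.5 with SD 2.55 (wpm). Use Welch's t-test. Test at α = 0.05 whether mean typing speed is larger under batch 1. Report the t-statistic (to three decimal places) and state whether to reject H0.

Let group 1 = batch 1, group 2 = batch 2. H0: μ_1 = μ_2; H1: μ_1 > μ_2 (Welch's two-sample t-test, right-tailed).
t = (x̄_1 − x̄_2)/√(s_1²/n_1 + s_2²/n_2) = (50.2 − 47.5)/√(7.38²/27 + 2.55²/35) = 1.819
Welch–Satterthwaite df ≈ 30.81
p-value = P(T ≥ 1.819) ≈ 0.0393
Since p ≈ 0.0393 < α = 0.05, reject H0; the data support H1.

t = 1.819; reject H0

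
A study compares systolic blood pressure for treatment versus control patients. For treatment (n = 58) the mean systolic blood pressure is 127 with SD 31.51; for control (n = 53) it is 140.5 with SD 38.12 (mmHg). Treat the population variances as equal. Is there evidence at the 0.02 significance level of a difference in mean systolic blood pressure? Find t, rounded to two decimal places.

-2.04

Let group 1 = treatment, group 2 = control. H0: μ_1 = μ_2; H1: μ_1 ≠ μ_2 (two-sample pooled-variance t-test, two-sided).
s_p² = [(58−1)·31.51² + (53−1)·38.12²]/(58+53−2) = 1212.45
t = (127 − 140.5)/√[1212.45·(1/58 + 1/53)] = -2.04
df = n₁ + n₂ − 2 = 109
Two-sided p-value ≈ 0.0437
Since p ≈ 0.0437 > α = 0.02, fail to reject H0; the data do not provide sufficient evidence against H0.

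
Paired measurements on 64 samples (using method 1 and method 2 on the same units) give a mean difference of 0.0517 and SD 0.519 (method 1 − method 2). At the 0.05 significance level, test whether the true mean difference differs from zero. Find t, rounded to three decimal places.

0.797

H0: μ_d = 0; H1: μ_d ≠ 0 (paired t-test on the differences, two-sided).
t = d̄/(s_d/√n) = 0.0517/(0.519/√64) = 0.797
df = n − 1 = 63
Two-sided p-value ≈ 0.428
Since p ≈ 0.428 > α = 0.05, fail to reject H0; the data do not provide sufficient evidence against H0.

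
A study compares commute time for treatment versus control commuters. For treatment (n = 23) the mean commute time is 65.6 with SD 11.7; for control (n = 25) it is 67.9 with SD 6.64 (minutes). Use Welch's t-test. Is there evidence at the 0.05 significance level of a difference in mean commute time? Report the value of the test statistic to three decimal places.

Let group 1 = treatment, group 2 = control. H0: μ_1 = μ_2; H1: μ_1 ≠ μ_2 (Welch's two-sample t-test, two-sided).
t = (x̄_1 − x̄_2)/√(s_1²/n_1 + s_2²/n_2) = (65.6 − 67.9)/√(11.7²/23 + 6.64²/25) = -0.828
Welch–Satterthwaite df ≈ 34.22
Two-sided p-value ≈ 0.413
Since p ≈ 0.413 > α = 0.05, fail to reject H0; the evidence is not statistically significant.

-0.828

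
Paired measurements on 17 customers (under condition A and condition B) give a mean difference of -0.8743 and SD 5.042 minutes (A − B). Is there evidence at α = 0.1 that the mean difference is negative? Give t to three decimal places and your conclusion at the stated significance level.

H0: μ_d = 0; H1: μ_d < 0 (paired t-test on the differences, left-tailed).
t = d̄/(s_d/√n) = -0.8743/(5.042/√17) = -0.715
df = n − 1 = 16
p-value = P(T ≤ -0.715) ≈ 0.242
Since p ≈ 0.242 > α = 0.1, fail to reject H0; the data do not provide sufficient evidence against H0.

t = -0.715; fail to reject H0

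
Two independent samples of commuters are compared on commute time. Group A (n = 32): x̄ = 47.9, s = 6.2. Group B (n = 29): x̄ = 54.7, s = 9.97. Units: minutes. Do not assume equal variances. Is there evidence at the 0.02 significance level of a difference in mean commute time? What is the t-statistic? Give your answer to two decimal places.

-3.16

Let group 1 = group A, group 2 = group B. H0: μ_1 = μ_2; H1: μ_1 ≠ μ_2 (Welch's two-sample t-test, two-sided).
t = (x̄_1 − x̄_2)/√(s_1²/n_1 + s_2²/n_2) = (47.9 − 54.7)/√(6.2²/32 + 9.97²/29) = -3.16
Welch–Satterthwaite df ≈ 45.97
Two-sided p-value ≈ 0.003
Since p ≈ 0.003 < α = 0.02, reject H0; the evidence is statistically significant.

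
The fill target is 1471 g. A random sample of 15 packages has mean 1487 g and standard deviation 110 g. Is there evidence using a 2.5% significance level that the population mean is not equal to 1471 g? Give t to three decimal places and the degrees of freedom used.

H0: μ = 1471; H1: μ ≠ 1471 (one-sample t-test, two-sided).
t = (x̄ − μ₀)/(s/√n) = (1487 − 1471)/(110/√15) = 0.563
df = n − 1 = 14
Two-sided p-value ≈ 0.582
Since p ≈ 0.582 > α = 0.025, fail to reject H0; the evidence is not statistically significant.

t = 0.563, df = 14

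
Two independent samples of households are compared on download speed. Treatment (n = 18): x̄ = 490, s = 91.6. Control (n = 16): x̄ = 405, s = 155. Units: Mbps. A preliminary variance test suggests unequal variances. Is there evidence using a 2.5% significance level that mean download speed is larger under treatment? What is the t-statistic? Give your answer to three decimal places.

Let group 1 = treatment, group 2 = control. H0: μ_1 = μ_2; H1: μ_1 > μ_2 (Welch's two-sample t-test, right-tailed).
t = (x̄_1 − x̄_2)/√(s_1²/n_1 + s_2²/n_2) = (490 − 405)/√(91.6²/18 + 155²/16) = 1.916
Welch–Satterthwaite df ≈ 23.74
p-value = P(T ≥ 1.916) ≈ 0.0337
Since p ≈ 0.0337 > α = 0.025, fail to reject H0; the data do not provide sufficient evidence against H0.

1.916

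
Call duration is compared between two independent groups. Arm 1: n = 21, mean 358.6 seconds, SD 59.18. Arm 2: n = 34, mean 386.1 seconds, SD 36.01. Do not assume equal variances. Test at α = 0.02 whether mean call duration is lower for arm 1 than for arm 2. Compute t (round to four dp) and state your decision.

t = -1.9211; fail to reject H0

Let group 1 = arm 1, group 2 = arm 2. H0: μ_1 = μ_2; H1: μ_1 < μ_2 (Welch's two-sample t-test, left-tailed).
t = (x̄_1 − x̄_2)/√(s_1²/n_1 + s_2²/n_2) = (358.6 − 386.1)/√(59.18²/21 + 36.01²/34) = -1.9211
Welch–Satterthwaite df ≈ 29.27
p-value = P(T ≤ -1.9211) ≈ 0.032
Since p ≈ 0.032 > α = 0.02, fail to reject H0; the evidence is not statistically significant.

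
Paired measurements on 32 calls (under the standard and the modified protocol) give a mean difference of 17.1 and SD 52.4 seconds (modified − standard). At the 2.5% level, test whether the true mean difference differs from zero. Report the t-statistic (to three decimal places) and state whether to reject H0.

H0: μ_d = 0; H1: μ_d ≠ 0 (paired t-test on the differences, two-sided).
t = d̄/(s_d/√n) = 17.1/(52.4/√32) = 1.846
df = n − 1 = 31
Two-sided p-value ≈ 0.074
Since p ≈ 0.074 > α = 0.025, fail to reject H0; the data do not provide sufficient evidence against H0.

t = 1.846; fail to reject H0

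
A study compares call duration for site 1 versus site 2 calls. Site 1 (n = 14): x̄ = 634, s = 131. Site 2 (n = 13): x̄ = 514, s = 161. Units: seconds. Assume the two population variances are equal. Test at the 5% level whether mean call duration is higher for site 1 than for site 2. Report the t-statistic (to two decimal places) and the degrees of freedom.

Let group 1 = site 1, group 2 = site 2. H0: μ_1 = μ_2; H1: μ_1 > μ_2 (two-sample pooled-variance t-test, right-tailed).
s_p² = [(14−1)·131² + (13−1)·161²]/(14+13−2) = 21365.8
t = (634 − 514)/√[21365.8·(1/14 + 1/13)] = 2.13
df = n₁ + n₂ − 2 = 25
p-value = P(T ≥ 2.13) ≈ 0.022
Since p ≈ 0.022 < α = 0.05, reject H0; the data support H1.

t = 2.13, df = 25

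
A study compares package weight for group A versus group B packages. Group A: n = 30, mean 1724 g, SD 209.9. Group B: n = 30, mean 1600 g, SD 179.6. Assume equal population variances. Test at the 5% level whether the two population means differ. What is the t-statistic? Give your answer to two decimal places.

Let group 1 = group A, group 2 = group B. H0: μ_1 = μ_2; H1: μ_1 ≠ μ_2 (two-sample pooled-variance t-test, two-sided).
s_p² = [(30−1)·209.9² + (30−1)·179.6²]/(30+30−2) = 38157.1
t = (1724 − 1600)/√[38157.1·(1/30 + 1/30)] = 2.46
df = n₁ + n₂ − 2 = 58
Two-sided p-value ≈ 0.017
Since p ≈ 0.017 < α = 0.05, reject H0; the data support H1.

2.46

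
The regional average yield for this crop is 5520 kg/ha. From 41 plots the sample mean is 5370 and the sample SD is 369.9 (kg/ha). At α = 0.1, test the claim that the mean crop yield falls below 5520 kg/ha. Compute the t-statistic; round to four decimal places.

-2.5966

H0: μ = 5520; H1: μ < 5520 (one-sample t-test, left-tailed).
t = (x̄ − μ₀)/(s/√n) = (5370 − 5520)/(369.9/√41) = -2.5966
df = n − 1 = 40
p-value = P(T ≤ -2.5966) ≈ 0.007
Since p ≈ 0.007 < α = 0.1, reject H0; the data support H1.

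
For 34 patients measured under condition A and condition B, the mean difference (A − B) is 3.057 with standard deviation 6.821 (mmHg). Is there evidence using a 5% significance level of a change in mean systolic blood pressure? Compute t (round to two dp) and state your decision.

H0: μ_d = 0; H1: μ_d ≠ 0 (paired t-test on the differences, two-sided).
t = d̄/(s_d/√n) = 3.057/(6.821/√34) = 2.61
df = n − 1 = 33
Two-sided p-value ≈ 0.013
Since p ≈ 0.013 < α = 0.05, reject H0; the data support H1.

t = 2.61; reject H0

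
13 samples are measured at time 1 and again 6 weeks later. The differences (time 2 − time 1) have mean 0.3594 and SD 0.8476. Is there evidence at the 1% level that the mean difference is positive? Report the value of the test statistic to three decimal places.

1.529

H0: μ_d = 0; H1: μ_d > 0 (paired t-test on the differences, right-tailed).
t = d̄/(s_d/√n) = 0.3594/(0.8476/√13) = 1.529
df = n − 1 = 12
p-value = P(T ≥ 1.529) ≈ 0.076
Since p ≈ 0.076 > α = 0.01, fail to reject H0; the data do not provide sufficient evidence against H0.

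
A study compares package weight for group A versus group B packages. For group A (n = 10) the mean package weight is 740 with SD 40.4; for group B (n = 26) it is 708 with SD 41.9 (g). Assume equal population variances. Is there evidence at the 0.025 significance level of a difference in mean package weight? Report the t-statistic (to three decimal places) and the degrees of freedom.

Let group 1 = group A, group 2 = group B. H0: μ_1 = μ_2; H1: μ_1 ≠ μ_2 (two-sample pooled-variance t-test, two-sided).
s_p² = [(10−1)·40.4² + (26−1)·41.9²]/(10+26−2) = 1722.93
t = (740 − 708)/√[1722.93·(1/10 + 1/26)] = 2.072
df = n₁ + n₂ − 2 = 34
Two-sided p-value ≈ 0.0459
Since p ≈ 0.0459 > α = 0.025, fail to reject H0; the evidence is not statistically significant.

t = 2.072, df = 34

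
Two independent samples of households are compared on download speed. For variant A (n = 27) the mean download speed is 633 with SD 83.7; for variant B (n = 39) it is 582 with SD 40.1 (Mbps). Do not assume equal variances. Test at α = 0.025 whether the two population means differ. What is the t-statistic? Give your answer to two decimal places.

Let group 1 = variant A, group 2 = variant B. H0: μ_1 = μ_2; H1: μ_1 ≠ μ_2 (Welch's two-sample t-test, two-sided).
t = (x̄_1 − x̄_2)/√(s_1²/n_1 + s_2²/n_2) = (633 − 582)/√(83.7²/27 + 40.1²/39) = 2.94
Welch–Satterthwaite df ≈ 34.33
Two-sided p-value ≈ 0.0058
Since p ≈ 0.0058 < α = 0.025, reject H0; the evidence is statistically significant.

2.94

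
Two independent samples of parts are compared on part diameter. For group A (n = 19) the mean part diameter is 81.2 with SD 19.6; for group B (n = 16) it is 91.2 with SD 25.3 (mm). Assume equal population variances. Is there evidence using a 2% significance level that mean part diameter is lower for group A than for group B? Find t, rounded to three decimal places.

Let group 1 = group A, group 2 = group B. H0: μ_1 = μ_2; H1: μ_1 < μ_2 (two-sample pooled-variance t-test, left-tailed).
s_p² = [(19−1)·19.6² + (16−1)·25.3²]/(19+16−2) = 500.492
t = (81.2 − 91.2)/√[500.492·(1/19 + 1/16)] = -1.317
df = n₁ + n₂ − 2 = 33
p-value = P(T ≤ -1.317) ≈ 0.0984
Since p ≈ 0.0984 > α = 0.02, fail to reject H0; the evidence is not statistically significant.

-1.317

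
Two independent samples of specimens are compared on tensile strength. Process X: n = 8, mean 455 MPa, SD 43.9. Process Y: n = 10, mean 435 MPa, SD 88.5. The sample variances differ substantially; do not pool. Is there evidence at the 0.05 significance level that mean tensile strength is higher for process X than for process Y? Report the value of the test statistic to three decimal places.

Let group 1 = process X, group 2 = process Y. H0: μ_1 = μ_2; H1: μ_1 > μ_2 (Welch's two-sample t-test, right-tailed).
t = (x̄_1 − x̄_2)/√(s_1²/n_1 + s_2²/n_2) = (455 − 435)/√(43.9²/8 + 88.5²/10) = 0.625
Welch–Satterthwaite df ≈ 13.72
p-value = P(T ≥ 0.625) ≈ 0.271
Since p ≈ 0.271 > α = 0.05, fail to reject H0; the data do not provide sufficient evidence against H0.

0.625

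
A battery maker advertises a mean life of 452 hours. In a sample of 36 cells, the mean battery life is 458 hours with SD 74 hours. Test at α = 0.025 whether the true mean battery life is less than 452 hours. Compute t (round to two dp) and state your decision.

H0: μ = 452; H1: μ < 452 (one-sample t-test, left-tailed).
t = (x̄ − μ₀)/(s/√n) = (458 − 452)/(74/√36) = 0.49
df = n − 1 = 35
p-value = P(T ≤ 0.49) ≈ 0.6852
Since p ≈ 0.6852 > α = 0.025, fail to reject H0; the evidence is not statistically significant.

t = 0.49; fail to reject H0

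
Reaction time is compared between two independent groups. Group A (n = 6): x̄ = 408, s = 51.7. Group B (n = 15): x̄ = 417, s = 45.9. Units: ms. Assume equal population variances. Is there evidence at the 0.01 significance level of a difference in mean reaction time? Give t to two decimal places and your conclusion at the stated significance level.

t = -0.39; fail to reject H0

Let group 1 = group A, group 2 = group B. H0: μ_1 = μ_2; H1: μ_1 ≠ μ_2 (two-sample pooled-variance t-test, two-sided).
s_p² = [(6−1)·51.7² + (15−1)·45.9²]/(6+15−2) = 2255.78
t = (408 − 417)/√[2255.78·(1/6 + 1/15)] = -0.39
df = n₁ + n₂ − 2 = 19
Two-sided p-value ≈ 0.6992
Since p ≈ 0.6992 > α = 0.01, fail to reject H0; the data do not provide sufficient evidence against H0.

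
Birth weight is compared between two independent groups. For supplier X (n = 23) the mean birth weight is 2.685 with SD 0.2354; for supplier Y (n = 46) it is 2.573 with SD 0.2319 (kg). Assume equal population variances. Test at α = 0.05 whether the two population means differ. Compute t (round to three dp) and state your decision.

t = 1.882; fail to reject H0

Let group 1 = supplier X, group 2 = supplier Y. H0: μ_1 = μ_2; H1: μ_1 ≠ μ_2 (two-sample pooled-variance t-test, two-sided).
s_p² = [(23−1)·0.2354² + (46−1)·0.2319²]/(23+46−2) = 0.0543147
t = (2.685 − 2.573)/√[0.0543147·(1/23 + 1/46)] = 1.882
df = n₁ + n₂ − 2 = 67
Two-sided p-value ≈ 0.064
Since p ≈ 0.064 > α = 0.05, fail to reject H0; the data do not provide sufficient evidence against H0.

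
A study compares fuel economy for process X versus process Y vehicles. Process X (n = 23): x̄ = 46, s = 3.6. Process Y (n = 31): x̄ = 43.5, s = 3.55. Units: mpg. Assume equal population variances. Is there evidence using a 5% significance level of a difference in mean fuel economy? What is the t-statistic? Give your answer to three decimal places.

2.544

Let group 1 = process X, group 2 = process Y. H0: μ_1 = μ_2; H1: μ_1 ≠ μ_2 (two-sample pooled-variance t-test, two-sided).
s_p² = [(23−1)·3.6² + (31−1)·3.55²]/(23+31−2) = 12.7537
t = (46 − 43.5)/√[12.7537·(1/23 + 1/31)] = 2.544
df = n₁ + n₂ − 2 = 52
Two-sided p-value ≈ 0.014
Since p ≈ 0.014 < α = 0.05, reject H0; the evidence is statistically significant.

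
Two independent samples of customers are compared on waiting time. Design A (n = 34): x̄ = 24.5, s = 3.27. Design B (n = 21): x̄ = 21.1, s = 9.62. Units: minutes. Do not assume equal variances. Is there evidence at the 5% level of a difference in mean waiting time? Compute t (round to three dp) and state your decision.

Let group 1 = design A, group 2 = design B. H0: μ_1 = μ_2; H1: μ_1 ≠ μ_2 (Welch's two-sample t-test, two-sided).
t = (x̄_1 − x̄_2)/√(s_1²/n_1 + s_2²/n_2) = (24.5 − 21.1)/√(3.27²/34 + 9.62²/21) = 1.565
Welch–Satterthwaite df ≈ 22.89
Two-sided p-value ≈ 0.1314
Since p ≈ 0.1314 > α = 0.05, fail to reject H0; the data do not provide sufficient evidence against H0.

t = 1.565; fail to reject H0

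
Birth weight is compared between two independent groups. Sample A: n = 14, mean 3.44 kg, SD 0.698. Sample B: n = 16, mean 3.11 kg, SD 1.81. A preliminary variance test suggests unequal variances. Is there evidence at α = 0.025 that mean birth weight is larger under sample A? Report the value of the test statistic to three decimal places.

Let group 1 = sample A, group 2 = sample B. H0: μ_1 = μ_2; H1: μ_1 > μ_2 (Welch's two-sample t-test, right-tailed).
t = (x̄_1 − x̄_2)/√(s_1²/n_1 + s_2²/n_2) = (3.44 − 3.11)/√(0.698²/14 + 1.81²/16) = 0.674
Welch–Satterthwaite df ≈ 19.87
p-value = P(T ≥ 0.674) ≈ 0.2540
Since p ≈ 0.2540 > α = 0.025, fail to reject H0; the data do not provide sufficient evidence against H0.

0.674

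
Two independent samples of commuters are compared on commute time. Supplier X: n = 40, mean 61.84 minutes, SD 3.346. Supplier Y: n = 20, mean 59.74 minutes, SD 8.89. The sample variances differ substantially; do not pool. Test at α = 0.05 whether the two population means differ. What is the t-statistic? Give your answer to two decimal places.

Let group 1 = supplier X, group 2 = supplier Y. H0: μ_1 = μ_2; H1: μ_1 ≠ μ_2 (Welch's two-sample t-test, two-sided).
t = (x̄_1 − x̄_2)/√(s_1²/n_1 + s_2²/n_2) = (61.84 − 59.74)/√(3.346²/40 + 8.89²/20) = 1.02
Welch–Satterthwaite df ≈ 21.73
Two-sided p-value ≈ 0.319
Since p ≈ 0.319 > α = 0.05, fail to reject H0; the data do not provide sufficient evidence against H0.

1.02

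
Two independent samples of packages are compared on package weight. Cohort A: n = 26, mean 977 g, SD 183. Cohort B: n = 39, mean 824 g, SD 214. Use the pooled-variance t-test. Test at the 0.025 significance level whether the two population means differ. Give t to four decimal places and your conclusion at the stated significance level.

Let group 1 = cohort A, group 2 = cohort B. H0: μ_1 = μ_2; H1: μ_1 ≠ μ_2 (two-sample pooled-variance t-test, two-sided).
s_p² = [(26−1)·183² + (39−1)·214²]/(26+39−2) = 40912.3
t = (977 − 824)/√[40912.3·(1/26 + 1/39)] = 2.9876
df = n₁ + n₂ − 2 = 63
Two-sided p-value ≈ 0.0040
Since p ≈ 0.0040 < α = 0.025, reject H0; the evidence is statistically significant.

t = 2.9876; reject H0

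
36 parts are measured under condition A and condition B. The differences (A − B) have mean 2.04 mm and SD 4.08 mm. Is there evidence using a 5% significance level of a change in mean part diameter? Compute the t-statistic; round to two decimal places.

3.00

H0: μ_d = 0; H1: μ_d ≠ 0 (paired t-test on the differences, two-sided).
t = d̄/(s_d/√n) = 2.04/(4.08/√36) = 3.00
df = n − 1 = 35
Two-sided p-value ≈ 0.005
Since p ≈ 0.005 < α = 0.05, reject H0; the data support H1.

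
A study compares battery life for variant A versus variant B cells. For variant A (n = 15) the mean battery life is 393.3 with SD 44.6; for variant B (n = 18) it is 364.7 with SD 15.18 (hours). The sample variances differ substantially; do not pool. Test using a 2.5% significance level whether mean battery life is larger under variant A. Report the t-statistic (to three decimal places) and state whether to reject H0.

Let group 1 = variant A, group 2 = variant B. H0: μ_1 = μ_2; H1: μ_1 > μ_2 (Welch's two-sample t-test, right-tailed).
t = (x̄_1 − x̄_2)/√(s_1²/n_1 + s_2²/n_2) = (393.3 − 364.7)/√(44.6²/15 + 15.18²/18) = 2.372
Welch–Satterthwaite df ≈ 16.71
p-value = P(T ≥ 2.372) ≈ 0.0150
Since p ≈ 0.0150 < α = 0.025, reject H0; the evidence is statistically significant.

t = 2.372; reject H0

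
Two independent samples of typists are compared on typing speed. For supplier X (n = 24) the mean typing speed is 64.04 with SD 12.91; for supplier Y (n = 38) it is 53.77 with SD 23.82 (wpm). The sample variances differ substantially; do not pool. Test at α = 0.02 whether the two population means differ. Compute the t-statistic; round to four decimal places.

Let group 1 = supplier X, group 2 = supplier Y. H0: μ_1 = μ_2; H1: μ_1 ≠ μ_2 (Welch's two-sample t-test, two-sided).
t = (x̄_1 − x̄_2)/√(s_1²/n_1 + s_2²/n_2) = (64.04 − 53.77)/√(12.91²/24 + 23.82²/38) = 2.1958
Welch–Satterthwaite df ≈ 58.92
Two-sided p-value ≈ 0.032
Since p ≈ 0.032 > α = 0.02, fail to reject H0; the evidence is not statistically significant.

2.1958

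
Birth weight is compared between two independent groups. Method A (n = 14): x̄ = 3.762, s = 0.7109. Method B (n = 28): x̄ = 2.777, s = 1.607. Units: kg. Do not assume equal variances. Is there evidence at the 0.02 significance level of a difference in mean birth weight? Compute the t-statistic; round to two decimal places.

Let group 1 = method A, group 2 = method B. H0: μ_1 = μ_2; H1: μ_1 ≠ μ_2 (Welch's two-sample t-test, two-sided).
t = (x̄_1 − x̄_2)/√(s_1²/n_1 + s_2²/n_2) = (3.762 − 2.777)/√(0.7109²/14 + 1.607²/28) = 2.75
Welch–Satterthwaite df ≈ 39.65
Two-sided p-value ≈ 0.009
Since p ≈ 0.009 < α = 0.02, reject H0; the evidence is statistically significant.

2.75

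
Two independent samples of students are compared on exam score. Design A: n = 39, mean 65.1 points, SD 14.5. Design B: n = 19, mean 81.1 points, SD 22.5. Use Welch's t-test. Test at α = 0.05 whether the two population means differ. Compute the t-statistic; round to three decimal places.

-2.827

Let group 1 = design A, group 2 = design B. H0: μ_1 = μ_2; H1: μ_1 ≠ μ_2 (Welch's two-sample t-test, two-sided).
t = (x̄_1 − x̄_2)/√(s_1²/n_1 + s_2²/n_2) = (65.1 − 81.1)/√(14.5²/39 + 22.5²/19) = -2.827
Welch–Satterthwaite df ≈ 25.53
Two-sided p-value ≈ 0.0090
Since p ≈ 0.0090 < α = 0.05, reject H0; the data support H1.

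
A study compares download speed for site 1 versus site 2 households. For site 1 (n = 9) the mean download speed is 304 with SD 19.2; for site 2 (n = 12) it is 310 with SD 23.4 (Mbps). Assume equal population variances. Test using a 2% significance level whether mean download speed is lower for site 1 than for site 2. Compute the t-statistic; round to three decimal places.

Let group 1 = site 1, group 2 = site 2. H0: μ_1 = μ_2; H1: μ_1 < μ_2 (two-sample pooled-variance t-test, left-tailed).
s_p² = [(9−1)·19.2² + (12−1)·23.4²]/(9+12−2) = 472.225
t = (304 − 310)/√[472.225·(1/9 + 1/12)] = -0.626
df = n₁ + n₂ − 2 = 19
p-value = P(T ≤ -0.626) ≈ 0.2693
Since p ≈ 0.2693 > α = 0.02, fail to reject H0; the data do not provide sufficient evidence against H0.

-0.626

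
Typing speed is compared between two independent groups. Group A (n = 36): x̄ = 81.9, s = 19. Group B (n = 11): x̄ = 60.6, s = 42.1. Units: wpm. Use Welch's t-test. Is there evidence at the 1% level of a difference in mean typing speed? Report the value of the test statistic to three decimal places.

Let group 1 = group A, group 2 = group B. H0: μ_1 = μ_2; H1: μ_1 ≠ μ_2 (Welch's two-sample t-test, two-sided).
t = (x̄_1 − x̄_2)/√(s_1²/n_1 + s_2²/n_2) = (81.9 − 60.6)/√(19²/36 + 42.1²/11) = 1.628
Welch–Satterthwaite df ≈ 11.27
Two-sided p-value ≈ 0.131
Since p ≈ 0.131 > α = 0.01, fail to reject H0; the evidence is not statistically significant.

1.628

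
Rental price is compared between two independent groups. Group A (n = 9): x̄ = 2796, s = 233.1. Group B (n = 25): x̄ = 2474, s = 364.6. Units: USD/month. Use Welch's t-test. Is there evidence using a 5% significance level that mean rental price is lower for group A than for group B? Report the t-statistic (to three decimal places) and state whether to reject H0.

t = 3.022; fail to reject H0

Let group 1 = group A, group 2 = group B. H0: μ_1 = μ_2; H1: μ_1 < μ_2 (Welch's two-sample t-test, left-tailed).
t = (x̄_1 − x̄_2)/√(s_1²/n_1 + s_2²/n_2) = (2796 − 2474)/√(233.1²/9 + 364.6²/25) = 3.022
Welch–Satterthwaite df ≈ 22.48
p-value = P(T ≤ 3.022) ≈ 0.997
Since p ≈ 0.997 > α = 0.05, fail to reject H0; the evidence is not statistically significant.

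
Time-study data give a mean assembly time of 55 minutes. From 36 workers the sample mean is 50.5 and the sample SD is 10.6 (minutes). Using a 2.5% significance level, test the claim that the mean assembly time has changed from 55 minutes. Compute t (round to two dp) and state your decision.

t = -2.55; reject H0

H0: μ = 55; H1: μ ≠ 55 (one-sample t-test, two-sided).
t = (x̄ − μ₀)/(s/√n) = (50.5 − 55)/(10.6/√36) = -2.55
df = n − 1 = 35
Two-sided p-value ≈ 0.0154
Since p ≈ 0.0154 < α = 0.025, reject H0; the evidence is statistically significant.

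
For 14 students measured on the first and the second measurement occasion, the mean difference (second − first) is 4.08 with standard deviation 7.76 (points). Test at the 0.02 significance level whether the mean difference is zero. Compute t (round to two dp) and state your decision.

t = 1.97; fail to reject H0

H0: μ_d = 0; H1: μ_d ≠ 0 (paired t-test on the differences, two-sided).
t = d̄/(s_d/√n) = 4.08/(7.76/√14) = 1.97
df = n − 1 = 13
Two-sided p-value ≈ 0.0709
Since p ≈ 0.0709 > α = 0.02, fail to reject H0; the evidence is not statistically significant.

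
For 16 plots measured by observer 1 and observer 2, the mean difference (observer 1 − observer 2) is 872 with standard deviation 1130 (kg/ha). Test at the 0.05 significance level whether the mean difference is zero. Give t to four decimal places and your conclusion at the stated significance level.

t = 3.0867; reject H0

H0: μ_d = 0; H1: μ_d ≠ 0 (paired t-test on the differences, two-sided).
t = d̄/(s_d/√n) = 872/(1130/√16) = 3.0867
df = n − 1 = 15
Two-sided p-value ≈ 0.0075
Since p ≈ 0.0075 < α = 0.05, reject H0; the data support H1.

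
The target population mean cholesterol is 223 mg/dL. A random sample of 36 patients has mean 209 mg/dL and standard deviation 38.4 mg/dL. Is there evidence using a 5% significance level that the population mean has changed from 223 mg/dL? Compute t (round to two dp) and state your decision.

t = -2.19; reject H0

H0: μ = 223; H1: μ ≠ 223 (one-sample t-test, two-sided).
t = (x̄ − μ₀)/(s/√n) = (209 − 223)/(38.4/√36) = -2.19
df = n − 1 = 35
Two-sided p-value ≈ 0.0355
Since p ≈ 0.0355 < α = 0.05, reject H0; the data support H1.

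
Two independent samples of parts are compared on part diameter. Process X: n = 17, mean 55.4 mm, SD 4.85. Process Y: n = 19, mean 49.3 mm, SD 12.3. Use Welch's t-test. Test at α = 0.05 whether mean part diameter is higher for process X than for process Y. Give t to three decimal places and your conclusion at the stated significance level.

Let group 1 = process X, group 2 = process Y. H0: μ_1 = μ_2; H1: μ_1 > μ_2 (Welch's two-sample t-test, right-tailed).
t = (x̄_1 − x̄_2)/√(s_1²/n_1 + s_2²/n_2) = (55.4 − 49.3)/√(4.85²/17 + 12.3²/19) = 1.995
Welch–Satterthwaite df ≈ 23.98
p-value = P(T ≥ 1.995) ≈ 0.029
Since p ≈ 0.029 < α = 0.05, reject H0; the data support H1.

t = 1.995; reject H0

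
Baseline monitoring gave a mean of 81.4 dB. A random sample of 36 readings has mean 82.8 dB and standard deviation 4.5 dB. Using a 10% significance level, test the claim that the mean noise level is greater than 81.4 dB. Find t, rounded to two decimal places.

H0: μ = 81.4; H1: μ > 81.4 (one-sample t-test, right-tailed).
t = (x̄ − μ₀)/(s/√n) = (82.8 − 81.4)/(4.5/√36) = 1.87
df = n − 1 = 35
p-value = P(T ≥ 1.87) ≈ 0.0352
Since p ≈ 0.0352 < α = 0.1, reject H0; the data support H1.

1.87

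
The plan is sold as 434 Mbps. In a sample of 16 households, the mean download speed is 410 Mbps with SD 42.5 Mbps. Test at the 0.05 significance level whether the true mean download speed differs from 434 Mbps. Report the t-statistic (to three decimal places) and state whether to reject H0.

H0: μ = 434; H1: μ ≠ 434 (one-sample t-test, two-sided).
t = (x̄ − μ₀)/(s/√n) = (410 − 434)/(42.5/√16) = -2.259
df = n − 1 = 15
Two-sided p-value ≈ 0.039
Since p ≈ 0.039 < α = 0.05, reject H0; the data support H1.

t = -2.259; reject H0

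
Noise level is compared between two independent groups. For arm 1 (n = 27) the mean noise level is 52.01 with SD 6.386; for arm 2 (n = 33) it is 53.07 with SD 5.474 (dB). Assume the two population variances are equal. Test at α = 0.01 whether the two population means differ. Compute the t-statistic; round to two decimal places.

-0.69

Let group 1 = arm 1, group 2 = arm 2. H0: μ_1 = μ_2; H1: μ_1 ≠ μ_2 (two-sample pooled-variance t-test, two-sided).
s_p² = [(27−1)·6.386² + (33−1)·5.474²]/(27+33−2) = 34.8134
t = (52.01 − 53.07)/√[34.8134·(1/27 + 1/33)] = -0.69
df = n₁ + n₂ − 2 = 58
Two-sided p-value ≈ 0.492
Since p ≈ 0.492 > α = 0.01, fail to reject H0; the data do not provide sufficient evidence against H0.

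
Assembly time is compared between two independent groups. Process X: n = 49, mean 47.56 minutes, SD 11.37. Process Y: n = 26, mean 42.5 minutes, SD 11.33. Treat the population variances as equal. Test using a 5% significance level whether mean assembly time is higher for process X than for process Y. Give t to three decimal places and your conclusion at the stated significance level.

t = 1.836; reject H0

Let group 1 = process X, group 2 = process Y. H0: μ_1 = μ_2; H1: μ_1 > μ_2 (two-sample pooled-variance t-test, right-tailed).
s_p² = [(49−1)·11.37² + (26−1)·11.33²]/(49+26−2) = 128.966
t = (47.56 − 42.5)/√[128.966·(1/49 + 1/26)] = 1.836
df = n₁ + n₂ − 2 = 73
p-value = P(T ≥ 1.836) ≈ 0.035
Since p ≈ 0.035 < α = 0.05, reject H0; the data support H1.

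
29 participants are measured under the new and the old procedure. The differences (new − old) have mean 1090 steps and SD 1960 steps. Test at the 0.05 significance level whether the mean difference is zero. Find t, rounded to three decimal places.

H0: μ_d = 0; H1: μ_d ≠ 0 (paired t-test on the differences, two-sided).
t = d̄/(s_d/√n) = 1090/(1960/√29) = 2.995
df = n − 1 = 28
Two-sided p-value ≈ 0.0057
Since p ≈ 0.0057 < α = 0.05, reject H0; the evidence is statistically significant.

2.995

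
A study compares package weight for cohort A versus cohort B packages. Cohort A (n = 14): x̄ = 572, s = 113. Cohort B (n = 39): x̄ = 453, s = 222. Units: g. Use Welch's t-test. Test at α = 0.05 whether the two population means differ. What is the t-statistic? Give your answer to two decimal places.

Let group 1 = cohort A, group 2 = cohort B. H0: μ_1 = μ_2; H1: μ_1 ≠ μ_2 (Welch's two-sample t-test, two-sided).
t = (x̄_1 − x̄_2)/√(s_1²/n_1 + s_2²/n_2) = (572 − 453)/√(113²/14 + 222²/39) = 2.55
Welch–Satterthwaite df ≈ 44.65
Two-sided p-value ≈ 0.0142
Since p ≈ 0.0142 < α = 0.05, reject H0; the evidence is statistically significant.

2.55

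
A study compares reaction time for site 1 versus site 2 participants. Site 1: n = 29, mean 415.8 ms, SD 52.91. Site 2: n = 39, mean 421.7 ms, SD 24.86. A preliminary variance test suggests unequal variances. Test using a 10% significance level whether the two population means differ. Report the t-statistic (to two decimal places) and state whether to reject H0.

t = -0.56; fail to reject H0

Let group 1 = site 1, group 2 = site 2. H0: μ_1 = μ_2; H1: μ_1 ≠ μ_2 (Welch's two-sample t-test, two-sided).
t = (x̄_1 − x̄_2)/√(s_1²/n_1 + s_2²/n_2) = (415.8 − 421.7)/√(52.91²/29 + 24.86²/39) = -0.56
Welch–Satterthwaite df ≈ 37.21
Two-sided p-value ≈ 0.5812
Since p ≈ 0.5812 > α = 0.1, fail to reject H0; the data do not provide sufficient evidence against H0.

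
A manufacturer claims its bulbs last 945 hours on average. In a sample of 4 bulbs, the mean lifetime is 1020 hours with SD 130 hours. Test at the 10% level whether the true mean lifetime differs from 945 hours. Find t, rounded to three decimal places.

1.154

H0: μ = 945; H1: μ ≠ 945 (one-sample t-test, two-sided).
t = (x̄ − μ₀)/(s/√n) = (1020 − 945)/(130/√4) = 1.154
df = n − 1 = 3
Two-sided p-value ≈ 0.332
Since p ≈ 0.332 > α = 0.1, fail to reject H0; the evidence is not statistically significant.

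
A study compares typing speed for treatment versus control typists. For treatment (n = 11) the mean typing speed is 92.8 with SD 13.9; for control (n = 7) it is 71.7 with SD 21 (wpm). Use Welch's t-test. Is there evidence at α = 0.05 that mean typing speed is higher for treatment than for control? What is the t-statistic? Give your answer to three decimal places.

2.351

Let group 1 = treatment, group 2 = control. H0: μ_1 = μ_2; H1: μ_1 > μ_2 (Welch's two-sample t-test, right-tailed).
t = (x̄_1 − x̄_2)/√(s_1²/n_1 + s_2²/n_2) = (92.8 − 71.7)/√(13.9²/11 + 21²/7) = 2.351
Welch–Satterthwaite df ≈ 9.37
p-value = P(T ≥ 2.351) ≈ 0.0211
Since p ≈ 0.0211 < α = 0.05, reject H0; the data support H1.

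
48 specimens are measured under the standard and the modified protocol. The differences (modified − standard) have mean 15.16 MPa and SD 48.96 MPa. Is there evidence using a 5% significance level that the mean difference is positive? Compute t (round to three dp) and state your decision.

H0: μ_d = 0; H1: μ_d > 0 (paired t-test on the differences, right-tailed).
t = d̄/(s_d/√n) = 15.16/(48.96/√48) = 2.145
df = n − 1 = 47
p-value = P(T ≥ 2.145) ≈ 0.019
Since p ≈ 0.019 < α = 0.05, reject H0; the evidence is statistically significant.

t = 2.145; reject H0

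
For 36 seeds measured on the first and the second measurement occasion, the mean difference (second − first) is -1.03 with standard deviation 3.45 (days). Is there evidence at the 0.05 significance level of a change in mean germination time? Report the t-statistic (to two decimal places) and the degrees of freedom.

H0: μ_d = 0; H1: μ_d ≠ 0 (paired t-test on the differences, two-sided).
t = d̄/(s_d/√n) = -1.03/(3.45/√36) = -1.79
df = n − 1 = 35
Two-sided p-value ≈ 0.0819
Since p ≈ 0.0819 > α = 0.05, fail to reject H0; the evidence is not statistically significant.

t = -1.79, df = 35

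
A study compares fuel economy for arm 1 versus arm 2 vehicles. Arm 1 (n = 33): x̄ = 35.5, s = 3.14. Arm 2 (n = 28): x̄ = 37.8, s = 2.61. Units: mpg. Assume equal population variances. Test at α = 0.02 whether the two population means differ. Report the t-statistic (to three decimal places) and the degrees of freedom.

t = -3.077, df = 59

Let group 1 = arm 1, group 2 = arm 2. H0: μ_1 = μ_2; H1: μ_1 ≠ μ_2 (two-sample pooled-variance t-test, two-sided).
s_p² = [(33−1)·3.14² + (28−1)·2.61²]/(33+28−2) = 8.46498
t = (35.5 − 37.8)/√[8.46498·(1/33 + 1/28)] = -3.077
df = n₁ + n₂ − 2 = 59
Two-sided p-value ≈ 0.003
Since p ≈ 0.003 < α = 0.02, reject H0; the evidence is statistically significant.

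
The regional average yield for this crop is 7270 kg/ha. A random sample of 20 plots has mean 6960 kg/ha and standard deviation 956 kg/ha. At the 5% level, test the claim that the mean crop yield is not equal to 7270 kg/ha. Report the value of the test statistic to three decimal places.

-1.450

H0: μ = 7270; H1: μ ≠ 7270 (one-sample t-test, two-sided).
t = (x̄ − μ₀)/(s/√n) = (6960 − 7270)/(956/√20) = -1.450
df = n − 1 = 19
Two-sided p-value ≈ 0.163
Since p ≈ 0.163 > α = 0.05, fail to reject H0; the evidence is not statistically significant.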